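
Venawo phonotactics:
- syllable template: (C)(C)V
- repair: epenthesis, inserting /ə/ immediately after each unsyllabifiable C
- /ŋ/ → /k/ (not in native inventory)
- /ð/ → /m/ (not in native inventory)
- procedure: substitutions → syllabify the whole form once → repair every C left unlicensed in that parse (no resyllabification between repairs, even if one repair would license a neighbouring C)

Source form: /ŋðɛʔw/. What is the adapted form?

Substitution: /ŋ/ → /k/, /ð/ → /m/, giving /kmɛʔw/.
The consonants /ʔ/, /w/ cannot be parsed into a legal (C)(C)V syllable (no codas are permitted; onsets may contain at most 2 consonants).
Inserting the epenthetic vowel yields /ʔ/ → /ʔə/, /w/ → /wə/.

kmɛʔəwə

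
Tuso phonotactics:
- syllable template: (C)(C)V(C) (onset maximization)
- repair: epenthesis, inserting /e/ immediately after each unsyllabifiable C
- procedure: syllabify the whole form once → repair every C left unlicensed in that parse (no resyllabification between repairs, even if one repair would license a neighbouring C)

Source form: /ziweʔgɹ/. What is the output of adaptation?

Syllabifying with onset maximization leaves /g/, /ɹ/ stranded (at most one coda consonant is licensed; onsets may contain at most 2 consonants).
Inserting the epenthetic vowel yields /g/ → /ge/, /ɹ/ → /ɹe/.

ziweʔgeɹe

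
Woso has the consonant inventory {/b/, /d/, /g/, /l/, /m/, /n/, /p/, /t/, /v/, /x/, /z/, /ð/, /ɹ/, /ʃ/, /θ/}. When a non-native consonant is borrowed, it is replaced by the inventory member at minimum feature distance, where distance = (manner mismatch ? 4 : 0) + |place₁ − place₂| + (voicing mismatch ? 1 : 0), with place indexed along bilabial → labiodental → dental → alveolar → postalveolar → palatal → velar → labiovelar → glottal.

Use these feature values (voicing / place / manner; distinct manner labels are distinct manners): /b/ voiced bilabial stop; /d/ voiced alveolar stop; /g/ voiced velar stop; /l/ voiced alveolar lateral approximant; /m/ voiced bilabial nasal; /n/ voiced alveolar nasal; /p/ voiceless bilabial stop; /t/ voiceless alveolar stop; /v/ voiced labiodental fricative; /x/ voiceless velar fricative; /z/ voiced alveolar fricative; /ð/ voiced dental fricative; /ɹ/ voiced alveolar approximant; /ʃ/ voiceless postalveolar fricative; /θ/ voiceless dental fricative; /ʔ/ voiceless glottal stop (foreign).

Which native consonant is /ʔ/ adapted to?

/g/ is closest: same manner (stop), place distance 2 (glottal→velar), voicing differs (+1); total 3. Next closest is /t/ at distance 5.

g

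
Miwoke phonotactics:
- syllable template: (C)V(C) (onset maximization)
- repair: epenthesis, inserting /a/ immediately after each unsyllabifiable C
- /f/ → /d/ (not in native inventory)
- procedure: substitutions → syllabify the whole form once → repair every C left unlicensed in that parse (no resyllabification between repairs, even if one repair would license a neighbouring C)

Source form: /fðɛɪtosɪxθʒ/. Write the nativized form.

daðɛɪtosɪxθaʒa

Substitution: /f/ → /d/, giving /dðɛɪtosɪxθʒ/.
Syllabifying with onset maximization leaves /d/, /θ/, /ʒ/ stranded (at most one coda consonant is licensed; onsets are limited to one consonant).
Each unlicensed consonant becomes the onset of a new syllable: /d/ → /da/, /θ/ → /θa/, /ʒ/ → /ʒa/.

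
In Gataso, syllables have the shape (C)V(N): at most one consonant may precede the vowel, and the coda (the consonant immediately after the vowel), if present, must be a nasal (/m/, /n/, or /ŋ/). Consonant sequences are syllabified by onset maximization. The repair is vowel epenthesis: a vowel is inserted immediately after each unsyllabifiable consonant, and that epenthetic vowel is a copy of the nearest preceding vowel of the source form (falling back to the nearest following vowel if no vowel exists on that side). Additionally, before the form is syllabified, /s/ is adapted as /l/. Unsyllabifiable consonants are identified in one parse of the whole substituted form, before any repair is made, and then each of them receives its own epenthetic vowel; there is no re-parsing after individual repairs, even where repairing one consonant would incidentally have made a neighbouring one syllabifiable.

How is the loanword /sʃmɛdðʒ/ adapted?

Substitution: /s/ → /l/, giving /lʃmɛdðʒ/.
The consonants /l/, /ʃ/, /d/, /ð/, /ʒ/ cannot be parsed into a legal (C)V(N) syllable (only a nasal (/m/, /n/, or /ŋ/) is licensed in coda position; onsets are limited to one consonant).
Each unlicensed consonant becomes the onset of a new syllable: /l/ → /lɛ/, /ʃ/ → /ʃɛ/, /d/ → /dɛ/, /ð/ → /ðɛ/, /ʒ/ → /ʒɛ/.

lɛʃɛmɛdɛðɛʒɛ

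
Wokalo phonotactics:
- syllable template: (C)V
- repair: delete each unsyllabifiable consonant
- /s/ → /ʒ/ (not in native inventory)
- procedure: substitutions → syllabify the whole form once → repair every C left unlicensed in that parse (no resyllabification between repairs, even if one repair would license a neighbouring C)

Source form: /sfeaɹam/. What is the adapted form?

feaɹa

Substitution: /s/ → /ʒ/, giving /ʒfeaɹam/.
Under (C)V, the unsyllabifiable consonants are /ʒ/, /m/ (no codas are permitted; onsets are limited to one consonant).
Deleting the stranded consonants removes /ʒ/, /m/.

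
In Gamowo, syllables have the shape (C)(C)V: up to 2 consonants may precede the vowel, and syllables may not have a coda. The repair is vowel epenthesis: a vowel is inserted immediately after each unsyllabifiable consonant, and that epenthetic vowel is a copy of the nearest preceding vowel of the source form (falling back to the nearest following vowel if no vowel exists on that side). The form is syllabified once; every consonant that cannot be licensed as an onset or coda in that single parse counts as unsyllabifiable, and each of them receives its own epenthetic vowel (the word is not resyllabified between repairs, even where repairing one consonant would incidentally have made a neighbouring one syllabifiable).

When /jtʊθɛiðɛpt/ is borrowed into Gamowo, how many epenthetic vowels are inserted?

The unsyllabifiable consonants are /p/, /t/; each receives one epenthetic vowel.

2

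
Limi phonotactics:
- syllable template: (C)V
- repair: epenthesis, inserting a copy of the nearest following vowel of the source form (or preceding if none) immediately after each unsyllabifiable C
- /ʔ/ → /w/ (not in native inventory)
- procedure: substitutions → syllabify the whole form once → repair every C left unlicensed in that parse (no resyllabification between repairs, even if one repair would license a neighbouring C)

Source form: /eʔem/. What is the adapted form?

Substitution: /ʔ/ → /w/, giving /ewem/.
Syllabifying with onset maximization leaves /m/ stranded (no codas are permitted; onsets are limited to one consonant).
Each unlicensed consonant becomes the onset of a new syllable: /m/ → /me/.

eweme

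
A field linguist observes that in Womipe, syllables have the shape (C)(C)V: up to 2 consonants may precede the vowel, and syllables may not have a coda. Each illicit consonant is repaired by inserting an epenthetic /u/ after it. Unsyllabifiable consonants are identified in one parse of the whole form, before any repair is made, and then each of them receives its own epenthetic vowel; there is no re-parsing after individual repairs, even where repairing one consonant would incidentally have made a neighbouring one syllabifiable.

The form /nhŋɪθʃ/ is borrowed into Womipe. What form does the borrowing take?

nuhŋɪθuʃu

Under (C)(C)V, the unsyllabifiable consonants are /n/, /θ/, /ʃ/ (no codas are permitted; onsets may contain at most 2 consonants).
Each unlicensed consonant becomes the onset of a new syllable: /n/ → /nu/, /θ/ → /θu/, /ʃ/ → /ʃu/.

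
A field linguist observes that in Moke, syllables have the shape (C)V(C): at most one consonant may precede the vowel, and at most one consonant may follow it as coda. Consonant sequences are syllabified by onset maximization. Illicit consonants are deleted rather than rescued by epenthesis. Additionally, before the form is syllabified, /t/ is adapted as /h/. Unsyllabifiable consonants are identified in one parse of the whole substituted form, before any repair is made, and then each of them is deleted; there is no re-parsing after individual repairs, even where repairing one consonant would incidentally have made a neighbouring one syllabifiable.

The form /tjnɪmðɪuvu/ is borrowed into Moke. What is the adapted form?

Substitution: /t/ → /h/, giving /hjnɪmðɪuvu/.
Syllabifying with onset maximization leaves /h/, /j/ stranded (at most one coda consonant is licensed; onsets are limited to one consonant).
Deletion applies to /h/, /j/.

nɪmðɪuvu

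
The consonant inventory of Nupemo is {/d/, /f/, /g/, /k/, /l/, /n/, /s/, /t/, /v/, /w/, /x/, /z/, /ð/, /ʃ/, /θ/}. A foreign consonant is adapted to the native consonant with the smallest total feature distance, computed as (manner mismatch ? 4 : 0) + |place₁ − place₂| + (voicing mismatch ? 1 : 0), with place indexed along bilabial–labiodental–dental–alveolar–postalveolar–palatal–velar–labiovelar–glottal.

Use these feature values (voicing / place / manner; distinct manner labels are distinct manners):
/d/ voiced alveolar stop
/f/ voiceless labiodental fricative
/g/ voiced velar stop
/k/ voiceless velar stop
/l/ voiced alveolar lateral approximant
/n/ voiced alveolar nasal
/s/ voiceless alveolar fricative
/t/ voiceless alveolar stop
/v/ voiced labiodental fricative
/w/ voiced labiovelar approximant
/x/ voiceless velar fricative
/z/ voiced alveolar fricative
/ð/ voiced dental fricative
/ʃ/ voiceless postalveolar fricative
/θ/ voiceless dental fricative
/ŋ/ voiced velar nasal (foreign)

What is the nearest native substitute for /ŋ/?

n

/n/ is closest: same manner (nasal), place distance 3 (velar→alveolar), same voicing; total 3. Next closest is /g/ at distance 4.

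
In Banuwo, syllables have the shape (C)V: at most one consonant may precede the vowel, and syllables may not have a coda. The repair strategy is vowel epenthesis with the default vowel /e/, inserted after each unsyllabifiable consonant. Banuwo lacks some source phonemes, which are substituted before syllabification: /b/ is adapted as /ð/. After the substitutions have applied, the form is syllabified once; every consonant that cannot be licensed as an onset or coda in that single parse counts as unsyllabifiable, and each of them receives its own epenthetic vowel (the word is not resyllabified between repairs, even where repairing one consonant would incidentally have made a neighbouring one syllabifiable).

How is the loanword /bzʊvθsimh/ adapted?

Substitution: /b/ → /ð/, giving /ðzʊvθsimh/.
Syllabifying with onset maximization leaves /ð/, /v/, /θ/, /m/, /h/ stranded (no codas are permitted; onsets are limited to one consonant).
Epenthesis after each stranded consonant: /ð/ → /ðe/, /v/ → /ve/, /θ/ → /θe/, /m/ → /me/, /h/ → /he/.

ðezʊveθesimehe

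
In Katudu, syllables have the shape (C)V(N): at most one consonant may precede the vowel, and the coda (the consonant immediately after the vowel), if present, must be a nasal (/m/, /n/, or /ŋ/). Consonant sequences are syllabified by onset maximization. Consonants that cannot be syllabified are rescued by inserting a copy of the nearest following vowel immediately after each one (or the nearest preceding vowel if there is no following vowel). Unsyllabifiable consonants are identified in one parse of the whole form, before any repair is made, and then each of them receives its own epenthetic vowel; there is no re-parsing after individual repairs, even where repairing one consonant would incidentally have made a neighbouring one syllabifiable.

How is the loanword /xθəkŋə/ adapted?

Under (C)V(N), the unsyllabifiable consonants are /x/, /k/ (only a nasal (/m/, /n/, or /ŋ/) is licensed in coda position; onsets are limited to one consonant).
Each unlicensed consonant becomes the onset of a new syllable: /x/ → /xə/, /k/ → /kə/.

xəθəkəŋə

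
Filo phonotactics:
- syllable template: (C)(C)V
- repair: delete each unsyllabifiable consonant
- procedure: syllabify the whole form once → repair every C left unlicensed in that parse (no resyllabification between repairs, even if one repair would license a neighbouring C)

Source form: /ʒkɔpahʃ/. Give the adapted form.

Syllabifying with onset maximization leaves /h/, /ʃ/ stranded (no codas are permitted; onsets may contain at most 2 consonants).
Each unlicensed consonant is deleted: /h/, /ʃ/.

ʒkɔpa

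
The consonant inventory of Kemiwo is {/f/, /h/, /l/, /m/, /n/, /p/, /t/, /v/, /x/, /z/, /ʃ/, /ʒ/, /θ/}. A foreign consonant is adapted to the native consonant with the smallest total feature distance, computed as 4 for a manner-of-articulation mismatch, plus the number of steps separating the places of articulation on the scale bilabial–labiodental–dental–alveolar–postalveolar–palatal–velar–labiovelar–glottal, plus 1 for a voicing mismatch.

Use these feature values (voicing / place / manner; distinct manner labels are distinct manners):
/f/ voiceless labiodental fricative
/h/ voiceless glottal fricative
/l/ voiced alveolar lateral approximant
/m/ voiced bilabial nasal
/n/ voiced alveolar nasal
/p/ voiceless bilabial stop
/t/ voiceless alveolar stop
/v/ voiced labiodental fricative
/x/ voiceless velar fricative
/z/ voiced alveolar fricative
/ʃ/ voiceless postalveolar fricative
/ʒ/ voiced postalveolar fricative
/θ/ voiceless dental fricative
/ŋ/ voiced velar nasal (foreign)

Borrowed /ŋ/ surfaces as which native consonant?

/n/ is closest: same manner (nasal), place distance 3 (velar→alveolar), same voicing; total 3. Next closest is /x/ at distance 5.

n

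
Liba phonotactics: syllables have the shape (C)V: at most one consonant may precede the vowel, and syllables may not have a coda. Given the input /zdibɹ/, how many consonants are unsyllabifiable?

The consonants /z/, /b/, /ɹ/ cannot be parsed into a legal (C)V syllable (no codas are permitted; onsets are limited to one consonant).

3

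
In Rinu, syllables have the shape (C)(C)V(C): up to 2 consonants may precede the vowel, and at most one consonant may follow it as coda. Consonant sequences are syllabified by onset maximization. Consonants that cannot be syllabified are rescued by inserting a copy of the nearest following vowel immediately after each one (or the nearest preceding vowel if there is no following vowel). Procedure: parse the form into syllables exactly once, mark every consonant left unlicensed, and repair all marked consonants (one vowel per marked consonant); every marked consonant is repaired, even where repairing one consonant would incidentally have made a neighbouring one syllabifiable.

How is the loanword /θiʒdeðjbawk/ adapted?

Syllabifying with onset maximization leaves /k/ stranded (at most one coda consonant is licensed; onsets may contain at most 2 consonants).
Each unlicensed consonant becomes the onset of a new syllable: /k/ → /ka/.

θiʒdeðjbawka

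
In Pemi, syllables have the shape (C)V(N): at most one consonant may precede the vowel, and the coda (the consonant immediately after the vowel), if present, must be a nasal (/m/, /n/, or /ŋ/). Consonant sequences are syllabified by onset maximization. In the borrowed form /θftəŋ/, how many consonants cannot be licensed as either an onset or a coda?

2

Syllabifying with onset maximization leaves /θ/, /f/ stranded (only a nasal (/m/, /n/, or /ŋ/) is licensed in coda position; onsets are limited to one consonant).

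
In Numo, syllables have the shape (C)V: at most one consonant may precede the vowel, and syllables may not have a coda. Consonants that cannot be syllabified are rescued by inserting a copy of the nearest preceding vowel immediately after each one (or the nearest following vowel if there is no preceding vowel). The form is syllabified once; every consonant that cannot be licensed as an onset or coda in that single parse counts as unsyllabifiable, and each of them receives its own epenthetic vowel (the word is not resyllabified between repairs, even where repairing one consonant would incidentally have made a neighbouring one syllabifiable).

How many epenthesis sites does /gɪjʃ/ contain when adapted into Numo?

The unsyllabifiable consonants are /j/, /ʃ/; each receives one epenthetic vowel.

2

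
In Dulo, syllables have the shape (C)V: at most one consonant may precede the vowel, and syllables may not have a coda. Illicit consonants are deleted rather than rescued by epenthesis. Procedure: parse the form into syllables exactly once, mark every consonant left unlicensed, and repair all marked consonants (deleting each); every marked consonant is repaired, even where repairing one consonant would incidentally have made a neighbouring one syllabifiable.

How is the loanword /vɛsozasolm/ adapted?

Syllabifying with onset maximization leaves /l/, /m/ stranded (no codas are permitted; onsets are limited to one consonant).
Deleting the stranded consonants removes /l/, /m/.

vɛsozaso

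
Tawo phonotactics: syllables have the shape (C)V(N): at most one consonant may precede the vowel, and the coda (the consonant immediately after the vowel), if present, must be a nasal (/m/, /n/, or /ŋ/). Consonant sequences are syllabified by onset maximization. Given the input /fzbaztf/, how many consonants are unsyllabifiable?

5

The consonants /f/, /z/, /z/, /t/, /f/ cannot be parsed into a legal (C)V(N) syllable (only a nasal (/m/, /n/, or /ŋ/) is licensed in coda position; onsets are limited to one consonant).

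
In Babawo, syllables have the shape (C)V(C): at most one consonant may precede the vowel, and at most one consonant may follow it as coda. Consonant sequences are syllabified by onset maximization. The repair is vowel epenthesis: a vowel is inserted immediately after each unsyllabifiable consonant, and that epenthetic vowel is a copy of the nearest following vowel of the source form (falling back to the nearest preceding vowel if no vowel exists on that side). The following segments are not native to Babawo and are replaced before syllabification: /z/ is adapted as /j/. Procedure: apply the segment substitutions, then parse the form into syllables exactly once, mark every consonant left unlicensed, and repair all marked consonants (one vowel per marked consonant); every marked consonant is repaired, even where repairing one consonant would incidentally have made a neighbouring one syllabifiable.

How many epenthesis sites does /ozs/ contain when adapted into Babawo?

After substitution the input is /ojs/.
The unsyllabifiable consonants are /s/; each receives one epenthetic vowel.

1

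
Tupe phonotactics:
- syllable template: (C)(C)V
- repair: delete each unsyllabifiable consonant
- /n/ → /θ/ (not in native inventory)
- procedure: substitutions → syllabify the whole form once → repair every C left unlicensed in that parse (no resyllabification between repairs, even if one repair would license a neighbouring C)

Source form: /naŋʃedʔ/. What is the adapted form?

θaŋʃe

Substitution: /n/ → /θ/, giving /θaŋʃedʔ/.
Syllabifying with onset maximization leaves /d/, /ʔ/ stranded (no codas are permitted; onsets may contain at most 2 consonants).
Each unlicensed consonant is deleted: /d/, /ʔ/.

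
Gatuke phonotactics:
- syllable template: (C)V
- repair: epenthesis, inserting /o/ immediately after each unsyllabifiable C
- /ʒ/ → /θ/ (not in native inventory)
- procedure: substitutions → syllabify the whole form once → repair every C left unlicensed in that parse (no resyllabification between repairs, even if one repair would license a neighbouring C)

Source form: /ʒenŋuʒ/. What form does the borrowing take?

θenoŋuθo

Substitution: /ʒ/ → /θ/, giving /θenŋuθ/.
The consonants /n/, /θ/ cannot be parsed into a legal (C)V syllable (no codas are permitted; onsets are limited to one consonant).
Inserting the epenthetic vowel yields /n/ → /no/, /θ/ → /θo/.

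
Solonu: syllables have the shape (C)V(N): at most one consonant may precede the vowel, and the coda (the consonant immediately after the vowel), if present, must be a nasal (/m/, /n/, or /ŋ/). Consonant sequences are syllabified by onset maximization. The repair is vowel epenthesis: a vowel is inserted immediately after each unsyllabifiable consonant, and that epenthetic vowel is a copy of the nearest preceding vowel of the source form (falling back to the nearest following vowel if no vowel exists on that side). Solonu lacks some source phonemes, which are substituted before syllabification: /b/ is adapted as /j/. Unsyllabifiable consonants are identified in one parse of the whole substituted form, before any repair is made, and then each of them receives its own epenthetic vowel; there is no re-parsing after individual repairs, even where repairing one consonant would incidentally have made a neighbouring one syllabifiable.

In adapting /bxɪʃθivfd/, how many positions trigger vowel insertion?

5

After substitution the input is /jxɪʃθivfd/.
The unsyllabifiable consonants are /j/, /ʃ/, /v/, /f/, /d/; each receives one epenthetic vowel.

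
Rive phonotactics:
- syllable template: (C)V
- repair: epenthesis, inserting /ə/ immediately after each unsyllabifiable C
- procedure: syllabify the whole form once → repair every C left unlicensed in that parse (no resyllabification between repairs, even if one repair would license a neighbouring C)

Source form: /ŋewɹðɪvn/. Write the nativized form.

ŋewəɹəðɪvənə

The consonants /w/, /ɹ/, /v/, /n/ cannot be parsed into a legal (C)V syllable (no codas are permitted; onsets are limited to one consonant).
Epenthesis after each stranded consonant: /w/ → /wə/, /ɹ/ → /ɹə/, /v/ → /və/, /n/ → /nə/.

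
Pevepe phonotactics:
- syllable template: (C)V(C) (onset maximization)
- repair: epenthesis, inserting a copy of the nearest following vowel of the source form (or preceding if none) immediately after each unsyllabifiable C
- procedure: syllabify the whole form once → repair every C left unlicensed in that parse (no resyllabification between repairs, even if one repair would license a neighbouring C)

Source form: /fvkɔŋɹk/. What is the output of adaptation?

fɔvɔkɔŋɹɔkɔ

Under (C)V(C), the unsyllabifiable consonants are /f/, /v/, /ɹ/, /k/ (at most one coda consonant is licensed; onsets are limited to one consonant).
Inserting the epenthetic vowel yields /f/ → /fɔ/, /v/ → /vɔ/, /ɹ/ → /ɹɔ/, /k/ → /kɔ/.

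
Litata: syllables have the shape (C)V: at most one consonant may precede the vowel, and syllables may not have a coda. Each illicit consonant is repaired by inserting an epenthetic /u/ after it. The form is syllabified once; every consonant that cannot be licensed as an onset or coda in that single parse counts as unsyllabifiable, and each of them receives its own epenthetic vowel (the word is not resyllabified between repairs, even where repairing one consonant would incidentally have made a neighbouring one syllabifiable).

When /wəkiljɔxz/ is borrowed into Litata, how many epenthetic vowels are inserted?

3

The unsyllabifiable consonants are /l/, /x/, /z/; each receives one epenthetic vowel.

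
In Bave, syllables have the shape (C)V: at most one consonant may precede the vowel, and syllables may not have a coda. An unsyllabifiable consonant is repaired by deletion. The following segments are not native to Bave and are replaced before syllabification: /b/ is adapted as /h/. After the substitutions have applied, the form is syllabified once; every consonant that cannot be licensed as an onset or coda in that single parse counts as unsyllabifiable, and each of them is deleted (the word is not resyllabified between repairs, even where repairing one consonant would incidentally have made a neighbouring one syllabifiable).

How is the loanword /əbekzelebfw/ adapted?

əhezele

Substitution: /b/ → /h/, giving /əhekzelehfw/.
Under (C)V, the unsyllabifiable consonants are /k/, /h/, /f/, /w/ (no codas are permitted; onsets are limited to one consonant).
Deletion applies to /k/, /h/, /f/, /w/.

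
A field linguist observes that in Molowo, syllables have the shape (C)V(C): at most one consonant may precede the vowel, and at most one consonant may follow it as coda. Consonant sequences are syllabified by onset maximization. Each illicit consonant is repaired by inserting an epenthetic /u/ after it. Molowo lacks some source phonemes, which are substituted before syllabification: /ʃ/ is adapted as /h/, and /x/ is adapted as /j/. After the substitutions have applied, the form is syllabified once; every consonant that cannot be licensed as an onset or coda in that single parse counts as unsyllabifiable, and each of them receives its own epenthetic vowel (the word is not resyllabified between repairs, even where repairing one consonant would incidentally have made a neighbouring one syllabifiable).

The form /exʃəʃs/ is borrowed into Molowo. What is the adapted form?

ejhəhsu

Substitution: /x/ → /j/, /ʃ/ → /h/, giving /ejhəhs/.
Syllabifying with onset maximization leaves /s/ stranded (at most one coda consonant is licensed; onsets are limited to one consonant).
Inserting the epenthetic vowel yields /s/ → /su/.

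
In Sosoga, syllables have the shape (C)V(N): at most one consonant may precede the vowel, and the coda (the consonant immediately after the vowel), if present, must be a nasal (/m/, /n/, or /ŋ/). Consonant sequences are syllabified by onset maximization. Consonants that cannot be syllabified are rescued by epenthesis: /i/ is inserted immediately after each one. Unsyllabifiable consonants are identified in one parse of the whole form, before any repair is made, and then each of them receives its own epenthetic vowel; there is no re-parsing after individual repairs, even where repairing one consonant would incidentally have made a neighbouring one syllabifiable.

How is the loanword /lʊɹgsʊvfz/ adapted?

Syllabifying with onset maximization leaves /ɹ/, /g/, /v/, /f/, /z/ stranded (only a nasal (/m/, /n/, or /ŋ/) is licensed in coda position; onsets are limited to one consonant).
Inserting the epenthetic vowel yields /ɹ/ → /ɹi/, /g/ → /gi/, /v/ → /vi/, /f/ → /fi/, /z/ → /zi/.

lʊɹigisʊvifizi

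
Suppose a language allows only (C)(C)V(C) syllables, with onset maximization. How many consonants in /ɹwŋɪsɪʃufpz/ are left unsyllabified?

The consonants /ɹ/, /p/, /z/ cannot be parsed into a legal (C)(C)V(C) syllable (at most one coda consonant is licensed; onsets may contain at most 2 consonants).

3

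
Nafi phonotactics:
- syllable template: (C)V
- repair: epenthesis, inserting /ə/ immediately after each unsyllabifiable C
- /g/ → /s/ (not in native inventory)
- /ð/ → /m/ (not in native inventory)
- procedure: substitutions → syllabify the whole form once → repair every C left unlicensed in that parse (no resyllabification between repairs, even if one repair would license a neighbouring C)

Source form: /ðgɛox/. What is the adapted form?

məsɛoxə

Substitution: /ð/ → /m/, /g/ → /s/, giving /msɛox/.
Under (C)V, the unsyllabifiable consonants are /m/, /x/ (no codas are permitted; onsets are limited to one consonant).
Inserting the epenthetic vowel yields /m/ → /mə/, /x/ → /xə/.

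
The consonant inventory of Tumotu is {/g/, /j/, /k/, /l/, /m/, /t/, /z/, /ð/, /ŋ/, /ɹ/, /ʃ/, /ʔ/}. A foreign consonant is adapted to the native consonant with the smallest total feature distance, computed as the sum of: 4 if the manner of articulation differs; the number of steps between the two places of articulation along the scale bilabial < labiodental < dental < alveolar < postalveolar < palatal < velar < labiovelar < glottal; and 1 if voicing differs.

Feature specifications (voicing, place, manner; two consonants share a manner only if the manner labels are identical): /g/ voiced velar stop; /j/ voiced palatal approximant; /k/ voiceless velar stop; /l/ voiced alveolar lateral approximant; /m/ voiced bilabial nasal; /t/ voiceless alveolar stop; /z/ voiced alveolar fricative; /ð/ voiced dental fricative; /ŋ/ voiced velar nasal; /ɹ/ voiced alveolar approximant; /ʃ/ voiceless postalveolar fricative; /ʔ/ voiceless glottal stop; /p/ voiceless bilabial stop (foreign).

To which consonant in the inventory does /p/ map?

/t/ is closest: same manner (stop), place distance 3 (bilabial→alveolar), same voicing; total 3. Next closest is /m/ at distance 5.

t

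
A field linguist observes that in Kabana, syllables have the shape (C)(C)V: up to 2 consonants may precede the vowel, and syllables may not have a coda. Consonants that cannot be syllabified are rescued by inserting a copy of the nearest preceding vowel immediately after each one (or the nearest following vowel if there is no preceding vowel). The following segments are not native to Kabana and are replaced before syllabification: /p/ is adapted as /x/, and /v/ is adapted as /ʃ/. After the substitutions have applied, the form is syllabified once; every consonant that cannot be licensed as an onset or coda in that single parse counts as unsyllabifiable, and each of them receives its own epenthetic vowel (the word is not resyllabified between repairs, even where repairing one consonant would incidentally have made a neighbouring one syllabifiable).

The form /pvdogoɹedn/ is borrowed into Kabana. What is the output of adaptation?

xoʃdogoɹedene

Substitution: /p/ → /x/, /v/ → /ʃ/, giving /xʃdogoɹedn/.
The consonants /x/, /d/, /n/ cannot be parsed into a legal (C)(C)V syllable (no codas are permitted; onsets may contain at most 2 consonants).
Epenthesis after each stranded consonant: /x/ → /xo/, /d/ → /de/, /n/ → /ne/.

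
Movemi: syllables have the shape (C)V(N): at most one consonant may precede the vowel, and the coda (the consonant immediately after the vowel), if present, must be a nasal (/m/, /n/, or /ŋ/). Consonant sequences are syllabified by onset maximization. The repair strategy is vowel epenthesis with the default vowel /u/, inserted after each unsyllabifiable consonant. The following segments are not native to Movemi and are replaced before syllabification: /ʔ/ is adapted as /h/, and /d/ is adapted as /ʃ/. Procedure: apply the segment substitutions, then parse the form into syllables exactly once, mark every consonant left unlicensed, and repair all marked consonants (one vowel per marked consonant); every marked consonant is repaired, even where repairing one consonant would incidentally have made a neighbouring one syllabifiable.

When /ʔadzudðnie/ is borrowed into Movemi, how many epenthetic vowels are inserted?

After substitution the input is /haʃzuʃðnie/.
The unsyllabifiable consonants are /ʃ/, /ʃ/, /ð/; each receives one epenthetic vowel.

3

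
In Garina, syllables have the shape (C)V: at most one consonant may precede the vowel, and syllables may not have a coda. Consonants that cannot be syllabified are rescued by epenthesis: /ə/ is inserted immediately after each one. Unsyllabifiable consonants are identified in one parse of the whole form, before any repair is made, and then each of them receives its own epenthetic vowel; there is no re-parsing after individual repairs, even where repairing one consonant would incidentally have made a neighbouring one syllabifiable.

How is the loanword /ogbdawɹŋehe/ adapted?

ogəbədawəɹəŋehe

Under (C)V, the unsyllabifiable consonants are /g/, /b/, /w/, /ɹ/ (no codas are permitted; onsets are limited to one consonant).
Epenthesis after each stranded consonant: /g/ → /gə/, /b/ → /bə/, /w/ → /wə/, /ɹ/ → /ɹə/.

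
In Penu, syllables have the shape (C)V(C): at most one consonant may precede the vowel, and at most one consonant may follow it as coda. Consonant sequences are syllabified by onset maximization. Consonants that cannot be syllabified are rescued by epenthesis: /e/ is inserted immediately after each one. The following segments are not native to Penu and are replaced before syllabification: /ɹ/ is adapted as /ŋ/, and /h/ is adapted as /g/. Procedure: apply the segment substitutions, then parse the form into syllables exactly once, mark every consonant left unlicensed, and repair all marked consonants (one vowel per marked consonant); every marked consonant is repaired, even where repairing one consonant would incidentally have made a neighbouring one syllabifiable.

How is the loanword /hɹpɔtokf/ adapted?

Substitution: /h/ → /g/, /ɹ/ → /ŋ/, giving /gŋpɔtokf/.
Under (C)V(C), the unsyllabifiable consonants are /g/, /ŋ/, /f/ (at most one coda consonant is licensed; onsets are limited to one consonant).
Each unlicensed consonant becomes the onset of a new syllable: /g/ → /ge/, /ŋ/ → /ŋe/, /f/ → /fe/.

geŋepɔtokfe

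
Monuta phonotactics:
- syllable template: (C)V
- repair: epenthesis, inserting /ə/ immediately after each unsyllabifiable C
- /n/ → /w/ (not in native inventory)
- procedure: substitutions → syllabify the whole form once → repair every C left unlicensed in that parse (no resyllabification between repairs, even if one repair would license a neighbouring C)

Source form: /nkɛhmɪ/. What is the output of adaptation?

Substitution: /n/ → /w/, giving /wkɛhmɪ/.
Under (C)V, the unsyllabifiable consonants are /w/, /h/ (no codas are permitted; onsets are limited to one consonant).
Inserting the epenthetic vowel yields /w/ → /wə/, /h/ → /hə/.

wəkɛhəmɪ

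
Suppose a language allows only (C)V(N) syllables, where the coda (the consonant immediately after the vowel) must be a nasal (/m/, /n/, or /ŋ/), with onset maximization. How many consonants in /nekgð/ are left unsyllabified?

3

Under (C)V(N), the unsyllabifiable consonants are /k/, /g/, /ð/ (only a nasal (/m/, /n/, or /ŋ/) is licensed in coda position; onsets are limited to one consonant).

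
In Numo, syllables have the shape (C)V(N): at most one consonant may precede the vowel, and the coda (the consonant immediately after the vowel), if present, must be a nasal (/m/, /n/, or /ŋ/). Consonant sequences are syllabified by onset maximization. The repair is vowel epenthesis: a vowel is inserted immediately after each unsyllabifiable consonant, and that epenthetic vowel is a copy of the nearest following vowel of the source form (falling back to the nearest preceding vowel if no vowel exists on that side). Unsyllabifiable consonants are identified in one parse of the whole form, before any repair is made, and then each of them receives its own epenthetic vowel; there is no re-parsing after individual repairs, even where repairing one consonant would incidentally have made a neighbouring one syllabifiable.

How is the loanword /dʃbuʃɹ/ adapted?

Under (C)V(N), the unsyllabifiable consonants are /d/, /ʃ/, /ʃ/, /ɹ/ (only a nasal (/m/, /n/, or /ŋ/) is licensed in coda position; onsets are limited to one consonant).
Inserting the epenthetic vowel yields /d/ → /du/, /ʃ/ → /ʃu/, /ʃ/ → /ʃu/, /ɹ/ → /ɹu/.

duʃubuʃuɹu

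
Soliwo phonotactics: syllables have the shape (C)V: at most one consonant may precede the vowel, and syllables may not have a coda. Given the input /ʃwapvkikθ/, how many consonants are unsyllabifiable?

5

The consonants /ʃ/, /p/, /v/, /k/, /θ/ cannot be parsed into a legal (C)V syllable (no codas are permitted; onsets are limited to one consonant).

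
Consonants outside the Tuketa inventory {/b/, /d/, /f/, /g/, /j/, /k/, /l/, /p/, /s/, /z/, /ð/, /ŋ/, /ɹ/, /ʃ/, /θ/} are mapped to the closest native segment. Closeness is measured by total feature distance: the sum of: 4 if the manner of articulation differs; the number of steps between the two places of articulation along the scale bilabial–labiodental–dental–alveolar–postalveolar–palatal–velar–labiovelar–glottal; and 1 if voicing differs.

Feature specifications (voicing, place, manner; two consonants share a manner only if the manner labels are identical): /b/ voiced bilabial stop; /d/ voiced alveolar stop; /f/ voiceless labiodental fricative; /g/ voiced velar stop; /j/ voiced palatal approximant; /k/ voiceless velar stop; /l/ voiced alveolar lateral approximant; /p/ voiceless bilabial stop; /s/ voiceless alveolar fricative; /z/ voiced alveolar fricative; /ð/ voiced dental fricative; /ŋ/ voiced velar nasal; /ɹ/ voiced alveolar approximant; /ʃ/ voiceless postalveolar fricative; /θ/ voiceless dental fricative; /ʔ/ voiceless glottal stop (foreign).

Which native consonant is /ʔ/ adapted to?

k

/k/ is closest: same manner (stop), place distance 2 (glottal→velar), same voicing; total 2. Next closest is /g/ at distance 3.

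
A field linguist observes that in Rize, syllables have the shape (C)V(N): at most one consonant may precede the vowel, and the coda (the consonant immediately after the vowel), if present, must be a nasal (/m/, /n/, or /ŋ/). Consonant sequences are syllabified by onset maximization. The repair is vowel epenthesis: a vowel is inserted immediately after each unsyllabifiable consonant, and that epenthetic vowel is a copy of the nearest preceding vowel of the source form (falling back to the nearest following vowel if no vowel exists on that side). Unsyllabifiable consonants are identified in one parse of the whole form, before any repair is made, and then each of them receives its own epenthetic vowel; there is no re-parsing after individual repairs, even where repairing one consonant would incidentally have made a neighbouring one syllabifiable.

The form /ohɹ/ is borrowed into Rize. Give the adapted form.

The consonants /h/, /ɹ/ cannot be parsed into a legal (C)V(N) syllable (only a nasal (/m/, /n/, or /ŋ/) is licensed in coda position; onsets are limited to one consonant).
Epenthesis after each stranded consonant: /h/ → /ho/, /ɹ/ → /ɹo/.

ohoɹo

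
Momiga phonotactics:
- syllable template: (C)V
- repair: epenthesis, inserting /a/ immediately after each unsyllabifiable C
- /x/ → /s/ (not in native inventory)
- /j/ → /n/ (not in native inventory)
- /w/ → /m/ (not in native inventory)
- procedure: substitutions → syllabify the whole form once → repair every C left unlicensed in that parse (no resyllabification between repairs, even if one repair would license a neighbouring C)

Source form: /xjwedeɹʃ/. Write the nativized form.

sanamedeɹaʃa

Substitution: /x/ → /s/, /j/ → /n/, /w/ → /m/, giving /snmedeɹʃ/.
Under (C)V, the unsyllabifiable consonants are /s/, /n/, /ɹ/, /ʃ/ (no codas are permitted; onsets are limited to one consonant).
Epenthesis after each stranded consonant: /s/ → /sa/, /n/ → /na/, /ɹ/ → /ɹa/, /ʃ/ → /ʃa/.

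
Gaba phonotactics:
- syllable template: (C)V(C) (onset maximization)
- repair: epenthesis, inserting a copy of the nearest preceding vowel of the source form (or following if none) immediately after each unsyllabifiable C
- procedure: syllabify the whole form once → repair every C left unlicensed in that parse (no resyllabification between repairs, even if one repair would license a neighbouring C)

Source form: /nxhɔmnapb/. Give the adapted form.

The consonants /n/, /x/, /b/ cannot be parsed into a legal (C)V(C) syllable (at most one coda consonant is licensed; onsets are limited to one consonant).
Inserting the epenthetic vowel yields /n/ → /nɔ/, /x/ → /xɔ/, /b/ → /ba/.

nɔxɔhɔmnapba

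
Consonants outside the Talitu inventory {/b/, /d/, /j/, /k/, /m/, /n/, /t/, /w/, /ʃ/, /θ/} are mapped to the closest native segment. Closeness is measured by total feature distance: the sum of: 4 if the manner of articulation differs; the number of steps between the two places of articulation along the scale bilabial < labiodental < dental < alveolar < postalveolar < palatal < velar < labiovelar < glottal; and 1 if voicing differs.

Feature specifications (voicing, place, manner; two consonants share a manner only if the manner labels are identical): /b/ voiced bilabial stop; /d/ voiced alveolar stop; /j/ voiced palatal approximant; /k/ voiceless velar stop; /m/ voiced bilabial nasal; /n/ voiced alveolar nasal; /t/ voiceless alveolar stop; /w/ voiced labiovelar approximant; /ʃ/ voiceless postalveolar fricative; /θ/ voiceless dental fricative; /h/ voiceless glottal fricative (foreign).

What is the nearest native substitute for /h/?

ʃ

/ʃ/ is closest: same manner (fricative), place distance 4 (glottal→postalveolar), same voicing; total 4. Next closest is /k/ at distance 6.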